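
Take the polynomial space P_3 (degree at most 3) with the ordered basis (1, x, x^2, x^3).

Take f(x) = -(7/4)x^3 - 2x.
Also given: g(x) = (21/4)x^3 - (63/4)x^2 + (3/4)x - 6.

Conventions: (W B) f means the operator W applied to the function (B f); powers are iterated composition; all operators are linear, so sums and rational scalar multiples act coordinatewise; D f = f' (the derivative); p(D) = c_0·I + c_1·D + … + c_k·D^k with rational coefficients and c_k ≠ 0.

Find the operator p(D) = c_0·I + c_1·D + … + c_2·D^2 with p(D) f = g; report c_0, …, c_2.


p(D) = -3·I + 3·D + (1/2)·D^2, i.e. c_0 = -3, c_1 = 3, c_2 = 1/2

D^0 f = -(7/4)x^3 - 2x
D^1 f = -(21/4)x^2 - 2
D^2 f = -(21/2)x
matching coefficients of g against c_0 f + c_1 Df + … from the top degree down determines the c_i
solution: c_0 = -3, c_1 = 3, c_2 = 1/2


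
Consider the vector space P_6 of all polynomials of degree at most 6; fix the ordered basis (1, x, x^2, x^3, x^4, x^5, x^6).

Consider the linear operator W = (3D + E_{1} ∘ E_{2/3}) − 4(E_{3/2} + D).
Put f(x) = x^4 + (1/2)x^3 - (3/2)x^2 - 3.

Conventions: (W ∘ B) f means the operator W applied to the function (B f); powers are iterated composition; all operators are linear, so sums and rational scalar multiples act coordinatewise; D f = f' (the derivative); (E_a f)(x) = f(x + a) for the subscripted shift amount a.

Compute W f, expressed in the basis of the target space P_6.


g(x) = -3x^4 - (137/6)x^3 - (245/6)x^2 - (778/27)x + 221/162

D f = 4x^3 + (3/2)x^2 - 3x
(3D) f = 12x^3 + (9/2)x^2 - 9x
E_{2/3} f = x^4 + (19/6)x^3 + (13/6)x^2 - (4/27)x - 269/81
E_{1} E_{2/3} f = x^4 + (43/6)x^3 + (53/3)x^2 + (955/54)x + 232/81
(3D + E_{1} ∘ E_{2/3}) f = x^4 + (115/6)x^3 + (133/6)x^2 + (469/54)x + 232/81
E_{3/2} f = x^4 + (13/2)x^3 + (57/4)x^2 + (99/8)x + 3/8
D f = 4x^3 + (3/2)x^2 - 3x
(E_{3/2} + D) f = x^4 + (21/2)x^3 + (63/4)x^2 + (75/8)x + 3/8
(-4(E_{3/2} + D)) f = -4x^4 - 42x^3 - 63x^2 - (75/2)x - 3/2
((3D + E_{1} ∘ E_{2/3}) − 4(E_{3/2} + D)) f = -3x^4 - (137/6)x^3 - (245/6)x^2 - (778/27)x + 221/162


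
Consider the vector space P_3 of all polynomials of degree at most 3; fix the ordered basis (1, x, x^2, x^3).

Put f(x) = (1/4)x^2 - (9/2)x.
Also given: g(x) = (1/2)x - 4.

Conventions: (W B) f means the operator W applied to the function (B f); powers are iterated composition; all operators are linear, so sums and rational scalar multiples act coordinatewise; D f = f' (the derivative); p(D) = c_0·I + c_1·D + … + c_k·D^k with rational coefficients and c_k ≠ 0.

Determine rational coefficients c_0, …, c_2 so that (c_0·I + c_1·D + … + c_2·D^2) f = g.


D^0 f = (1/4)x^2 - (9/2)x
D^1 f = (1/2)x - 9/2
D^2 f = 1/2
matching coefficients of g against c_0 f + c_1 Df + … from the top degree down determines the c_i
solution: c_0 = 0, c_1 = 1, c_2 = 1

p(D) = D + D^2, i.e. c_0 = 0, c_1 = 1, c_2 = 1


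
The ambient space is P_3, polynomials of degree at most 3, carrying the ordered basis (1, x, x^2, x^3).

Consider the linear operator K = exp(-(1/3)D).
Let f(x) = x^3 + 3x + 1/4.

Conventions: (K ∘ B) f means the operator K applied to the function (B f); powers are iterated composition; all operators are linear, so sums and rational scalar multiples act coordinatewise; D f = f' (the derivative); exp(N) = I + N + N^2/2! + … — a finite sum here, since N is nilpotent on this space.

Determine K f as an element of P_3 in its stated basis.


the image equals g(x) = x^3 - x^2 + (10/3)x - 85/108

order-1 term: -x^2 - 1
order-2 term: (1/3)x
order-3 term: -1/27
the series for exp(-(1/3)D) f terminates at order 3
exp(-(1/3)D) f = x^3 - x^2 + (10/3)x - 85/108


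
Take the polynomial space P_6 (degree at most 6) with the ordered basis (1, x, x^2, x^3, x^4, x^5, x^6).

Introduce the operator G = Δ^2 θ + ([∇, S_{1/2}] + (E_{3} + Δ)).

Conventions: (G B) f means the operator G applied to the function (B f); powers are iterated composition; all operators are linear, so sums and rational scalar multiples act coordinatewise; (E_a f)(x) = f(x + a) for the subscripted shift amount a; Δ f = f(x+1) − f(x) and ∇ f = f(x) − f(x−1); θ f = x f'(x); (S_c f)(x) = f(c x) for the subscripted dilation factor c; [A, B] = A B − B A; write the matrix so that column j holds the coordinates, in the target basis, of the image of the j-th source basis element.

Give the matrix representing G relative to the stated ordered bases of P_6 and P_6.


image of 1: 1
image of x: x + 7/2
image of x^2: x^2 + (15/2)x + 59/4
image of x^3: x^3 + (93/8)x^2 + (393/8)x + 361/8
image of x^4: x^4 + (63/4)x^3 + (873/8)x^2 + (825/4)x + 2223/16
image of x^5: x^5 + (635/32)x^4 + (3215/16)x^3 + (9245/16)x^2 + (24395/32)x + 12577/32
image of x^6: x^6 + (765/32)x^5 + (21165/64)x^4 + (20445/16)x^3 + (159585/64)x^2 + (81315/32)x + 70591/64
each image's coordinates form column j of the matrix

the matrix is [[1, 7/2, 59/4, 361/8, 2223/16, 12577/32, 70591/64]; [0, 1, 15/2, 393/8, 825/4, 24395/32, 81315/32]; [0, 0, 1, 93/8, 873/8, 9245/16, 159585/64]; [0, 0, 0, 1, 63/4, 3215/16, 20445/16]; [0, 0, 0, 0, 1, 635/32, 21165/64]; [0, 0, 0, 0, 0, 1, 765/32]; [0, 0, 0, 0, 0, 0, 1]] (rows listed top to bottom)


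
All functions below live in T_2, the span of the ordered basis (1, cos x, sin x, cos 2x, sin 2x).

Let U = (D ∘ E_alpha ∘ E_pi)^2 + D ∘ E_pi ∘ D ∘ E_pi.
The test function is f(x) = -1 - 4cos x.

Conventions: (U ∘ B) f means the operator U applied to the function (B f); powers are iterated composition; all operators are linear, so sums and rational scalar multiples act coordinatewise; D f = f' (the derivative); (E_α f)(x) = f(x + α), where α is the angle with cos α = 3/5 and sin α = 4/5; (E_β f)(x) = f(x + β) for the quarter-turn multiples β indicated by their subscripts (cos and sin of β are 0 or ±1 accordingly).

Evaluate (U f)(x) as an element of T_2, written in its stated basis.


the result is g(x) = (72/25)cos x - (96/25)sin x

E_pi f = -1 + 4cos x
E_alpha E_pi f = -1 + (12/5)cos x - (16/5)sin x
D E_alpha E_pi f = -(16/5)cos x - (12/5)sin x
E_pi (D ∘ E_alpha ∘ E_pi) f = (16/5)cos x + (12/5)sin x
E_alpha E_pi (D ∘ E_alpha ∘ E_pi) f = (96/25)cos x - (28/25)sin x
D E_alpha E_pi (D ∘ E_alpha ∘ E_pi) f = -(28/25)cos x - (96/25)sin x
E_pi f = -1 + 4cos x
D E_pi f = -4sin x
E_pi D E_pi f = 4sin x
D E_pi D E_pi f = 4cos x
((D ∘ E_alpha ∘ E_pi)^2 + D ∘ E_pi ∘ D ∘ E_pi) f = (72/25)cos x - (96/25)sin x


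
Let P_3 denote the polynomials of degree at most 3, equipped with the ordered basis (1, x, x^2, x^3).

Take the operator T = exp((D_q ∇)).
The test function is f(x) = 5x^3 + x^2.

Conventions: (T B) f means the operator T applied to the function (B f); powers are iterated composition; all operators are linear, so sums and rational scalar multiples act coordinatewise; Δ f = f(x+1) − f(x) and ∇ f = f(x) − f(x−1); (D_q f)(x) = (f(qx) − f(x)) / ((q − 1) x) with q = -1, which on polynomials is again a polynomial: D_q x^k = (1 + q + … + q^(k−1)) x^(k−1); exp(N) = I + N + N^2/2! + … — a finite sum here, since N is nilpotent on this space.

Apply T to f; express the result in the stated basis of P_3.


order-1 term: -13
the series for exp((D_q ∇)) f terminates at order 1
exp((D_q ∇)) f = 5x^3 + x^2 - 13

the result is g(x) = 5x^3 + x^2 - 13


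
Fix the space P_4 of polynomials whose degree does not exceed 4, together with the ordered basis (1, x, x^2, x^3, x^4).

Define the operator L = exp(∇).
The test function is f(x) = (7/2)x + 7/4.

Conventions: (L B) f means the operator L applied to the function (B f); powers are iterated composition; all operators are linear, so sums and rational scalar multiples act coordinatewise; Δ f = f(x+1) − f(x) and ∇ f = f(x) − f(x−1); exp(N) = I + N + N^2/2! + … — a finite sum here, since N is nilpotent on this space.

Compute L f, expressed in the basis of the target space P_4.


order-1 term: 7/2
the series for exp(∇) f terminates at order 1
exp(∇) f = (7/2)x + 21/4

the image equals g(x) = (7/2)x + 21/4


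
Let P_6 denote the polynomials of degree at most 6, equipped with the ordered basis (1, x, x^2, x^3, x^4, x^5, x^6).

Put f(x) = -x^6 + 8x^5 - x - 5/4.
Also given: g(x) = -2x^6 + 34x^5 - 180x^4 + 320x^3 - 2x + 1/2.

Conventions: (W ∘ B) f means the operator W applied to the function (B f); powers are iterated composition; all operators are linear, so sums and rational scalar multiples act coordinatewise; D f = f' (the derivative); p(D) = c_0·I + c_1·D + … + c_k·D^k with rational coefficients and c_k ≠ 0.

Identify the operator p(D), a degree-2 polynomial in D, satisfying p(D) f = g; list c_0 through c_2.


D^0 f = -x^6 + 8x^5 - x - 5/4
D^1 f = -6x^5 + 40x^4 - 1
D^2 f = -30x^4 + 160x^3
matching coefficients of g against c_0 f + c_1 Df + … from the top degree down determines the c_i
solution: c_0 = 2, c_1 = -3, c_2 = 2

c_0 = 2, c_1 = -3, c_2 = 2


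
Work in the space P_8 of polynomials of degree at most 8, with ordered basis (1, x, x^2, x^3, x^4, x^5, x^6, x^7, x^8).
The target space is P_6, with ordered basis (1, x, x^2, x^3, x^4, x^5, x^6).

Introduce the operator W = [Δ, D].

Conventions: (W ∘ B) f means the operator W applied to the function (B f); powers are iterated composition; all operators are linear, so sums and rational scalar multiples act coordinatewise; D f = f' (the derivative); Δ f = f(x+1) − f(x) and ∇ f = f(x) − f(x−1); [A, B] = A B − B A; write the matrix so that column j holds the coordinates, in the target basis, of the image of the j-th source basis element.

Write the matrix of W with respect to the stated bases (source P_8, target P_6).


image of 1: 0
image of x: 0
image of x^2: 0
image of x^3: 0
image of x^4: 0
image of x^5: 0
image of x^6: 0
image of x^7: 0
image of x^8: 0
each image's coordinates form column j of the matrix

the matrix is [[0, 0, 0, 0, 0, 0, 0, 0, 0]; [0, 0, 0, 0, 0, 0, 0, 0, 0]; [0, 0, 0, 0, 0, 0, 0, 0, 0]; [0, 0, 0, 0, 0, 0, 0, 0, 0]; [0, 0, 0, 0, 0, 0, 0, 0, 0]; [0, 0, 0, 0, 0, 0, 0, 0, 0]; [0, 0, 0, 0, 0, 0, 0, 0, 0]] (rows listed top to bottom)


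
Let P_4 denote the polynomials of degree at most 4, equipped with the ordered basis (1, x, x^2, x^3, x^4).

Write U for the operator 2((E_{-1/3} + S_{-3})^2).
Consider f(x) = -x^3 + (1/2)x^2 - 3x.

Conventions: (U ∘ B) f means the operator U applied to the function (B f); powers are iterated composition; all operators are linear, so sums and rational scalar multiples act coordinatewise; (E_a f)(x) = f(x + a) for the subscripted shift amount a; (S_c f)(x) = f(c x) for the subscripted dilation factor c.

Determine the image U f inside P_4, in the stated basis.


g(x) = -1352x^3 + 68x^2 - 12x + 2/9

E_{-1/3} f = -x^3 + (3/2)x^2 - (11/3)x + 59/54
S_{-3} f = 27x^3 + (9/2)x^2 + 9x
(E_{-1/3} + S_{-3}) f = 26x^3 + 6x^2 + (16/3)x + 59/54
E_{-1/3} (E_{-1/3} + S_{-3}) f = 26x^3 - 20x^2 + 10x - 53/54
S_{-3} (E_{-1/3} + S_{-3}) f = -702x^3 + 54x^2 - 16x + 59/54
(E_{-1/3} + S_{-3}) (E_{-1/3} + S_{-3}) f = -676x^3 + 34x^2 - 6x + 1/9
(2((E_{-1/3} + S_{-3})^2)) f = -1352x^3 + 68x^2 - 12x + 2/9


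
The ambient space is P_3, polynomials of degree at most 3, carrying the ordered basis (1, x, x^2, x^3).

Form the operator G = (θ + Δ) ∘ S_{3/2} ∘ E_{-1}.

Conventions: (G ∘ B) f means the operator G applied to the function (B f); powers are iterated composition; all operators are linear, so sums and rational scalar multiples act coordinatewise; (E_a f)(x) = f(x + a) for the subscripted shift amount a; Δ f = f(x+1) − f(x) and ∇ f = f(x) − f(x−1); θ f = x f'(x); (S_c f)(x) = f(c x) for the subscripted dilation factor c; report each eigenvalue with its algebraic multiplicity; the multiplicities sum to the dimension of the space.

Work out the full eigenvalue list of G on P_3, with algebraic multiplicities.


λ = 0 (multiplicity 1), λ = 3/2 (multiplicity 1), λ = 9/2 (multiplicity 1), λ = 81/8 (multiplicity 1)

image of 1: 0
image of x: (3/2)x + 3/2
image of x^2: (9/2)x^2 + (3/2)x - 3/4
image of x^3: (81/8)x^3 - (27/8)x^2 + (9/8)x + 9/8
the matrix is upper triangular; its diagonal is (0, 3/2, 9/2, 81/8)
for a triangular matrix the eigenvalues are the diagonal entries, with algebraic multiplicity their repetition count


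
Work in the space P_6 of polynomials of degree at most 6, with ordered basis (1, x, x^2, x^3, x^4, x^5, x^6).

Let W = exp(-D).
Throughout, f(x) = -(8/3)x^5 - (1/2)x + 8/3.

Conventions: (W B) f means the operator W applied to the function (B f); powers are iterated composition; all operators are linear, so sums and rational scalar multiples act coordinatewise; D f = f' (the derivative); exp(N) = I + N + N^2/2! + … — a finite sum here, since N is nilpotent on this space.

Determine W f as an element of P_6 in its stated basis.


g(x) = -(8/3)x^5 + (40/3)x^4 - (80/3)x^3 + (80/3)x^2 - (83/6)x + 35/6

order-1 term: (40/3)x^4 + 1/2
order-2 term: -(80/3)x^3
order-3 term: (80/3)x^2
order-4 term: -(40/3)x
order-5 term: 8/3
the series for exp(-D) f terminates at order 5
exp(-D) f = -(8/3)x^5 + (40/3)x^4 - (80/3)x^3 + (80/3)x^2 - (83/6)x + 35/6


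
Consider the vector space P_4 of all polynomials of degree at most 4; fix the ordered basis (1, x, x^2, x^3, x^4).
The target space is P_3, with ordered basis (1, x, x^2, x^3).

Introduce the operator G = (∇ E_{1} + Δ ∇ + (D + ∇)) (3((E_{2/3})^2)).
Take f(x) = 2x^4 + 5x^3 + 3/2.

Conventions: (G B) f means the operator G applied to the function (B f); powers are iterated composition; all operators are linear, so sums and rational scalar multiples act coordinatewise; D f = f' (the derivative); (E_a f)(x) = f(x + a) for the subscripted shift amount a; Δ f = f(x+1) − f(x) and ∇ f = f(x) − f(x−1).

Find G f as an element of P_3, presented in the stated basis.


g(x) = 72x^3 + 495x^2 + 1074x + 2294/3

E_{2/3} f = 2x^4 + (31/3)x^3 + (46/3)x^2 + (244/27)x + 547/162
E_{2/3} E_{2/3} f = 2x^4 + (47/3)x^3 + (124/3)x^2 + (1232/27)x + 3187/162
(3((E_{2/3})^2)) f = 6x^4 + 47x^3 + 124x^2 + (1232/9)x + 3187/54
E_{1} (3((E_{2/3})^2)) f = 6x^4 + 71x^3 + 301x^2 + (4949/9)x + 20137/54
∇ E_{1} (3((E_{2/3})^2)) f = 24x^3 + 177x^2 + 413x + 2825/9
∇ (3((E_{2/3})^2)) f = 24x^3 + 105x^2 + 131x + 485/9
Δ ∇ (3((E_{2/3})^2)) f = 72x^2 + 282x + 260
D (3((E_{2/3})^2)) f = 24x^3 + 141x^2 + 248x + 1232/9
∇ (3((E_{2/3})^2)) f = 24x^3 + 105x^2 + 131x + 485/9
(D + ∇) (3((E_{2/3})^2)) f = 48x^3 + 246x^2 + 379x + 1717/9
(∇ E_{1} + Δ ∇ + (D + ∇)) (3((E_{2/3})^2)) f = 72x^3 + 495x^2 + 1074x + 2294/3


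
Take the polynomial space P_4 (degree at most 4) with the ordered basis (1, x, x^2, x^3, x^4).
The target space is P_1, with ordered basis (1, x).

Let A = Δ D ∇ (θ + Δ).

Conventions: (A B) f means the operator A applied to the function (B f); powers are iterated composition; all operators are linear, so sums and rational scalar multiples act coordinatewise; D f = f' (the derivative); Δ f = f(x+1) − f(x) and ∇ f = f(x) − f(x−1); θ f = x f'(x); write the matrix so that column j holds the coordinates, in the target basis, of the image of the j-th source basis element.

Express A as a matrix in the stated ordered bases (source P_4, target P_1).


the matrix is [[0, 0, 0, 18, 24]; [0, 0, 0, 0, 96]] (rows listed top to bottom)

image of 1: 0
image of x: 0
image of x^2: 0
image of x^3: 18
image of x^4: 96x + 24
each image's coordinates form column j of the matrix


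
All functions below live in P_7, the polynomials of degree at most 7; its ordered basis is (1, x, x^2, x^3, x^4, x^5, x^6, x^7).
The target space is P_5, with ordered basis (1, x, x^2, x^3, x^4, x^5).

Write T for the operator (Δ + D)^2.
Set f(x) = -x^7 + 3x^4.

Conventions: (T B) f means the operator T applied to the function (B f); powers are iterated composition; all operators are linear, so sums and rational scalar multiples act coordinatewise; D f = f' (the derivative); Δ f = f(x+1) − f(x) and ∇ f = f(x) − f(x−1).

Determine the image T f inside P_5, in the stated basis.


g(x) = -168x^5 - 420x^4 - 770x^3 - 696x^2 - 374x - 74

Δ f = -7x^6 - 21x^5 - 35x^4 - 23x^3 - 3x^2 + 5x + 2
D f = -7x^6 + 12x^3
(Δ + D) f = -14x^6 - 21x^5 - 35x^4 - 11x^3 - 3x^2 + 5x + 2
Δ (Δ + D) f = -84x^5 - 315x^4 - 630x^3 - 663x^2 - 368x - 79
D (Δ + D) f = -84x^5 - 105x^4 - 140x^3 - 33x^2 - 6x + 5
(Δ + D) (Δ + D) f = -168x^5 - 420x^4 - 770x^3 - 696x^2 - 374x - 74


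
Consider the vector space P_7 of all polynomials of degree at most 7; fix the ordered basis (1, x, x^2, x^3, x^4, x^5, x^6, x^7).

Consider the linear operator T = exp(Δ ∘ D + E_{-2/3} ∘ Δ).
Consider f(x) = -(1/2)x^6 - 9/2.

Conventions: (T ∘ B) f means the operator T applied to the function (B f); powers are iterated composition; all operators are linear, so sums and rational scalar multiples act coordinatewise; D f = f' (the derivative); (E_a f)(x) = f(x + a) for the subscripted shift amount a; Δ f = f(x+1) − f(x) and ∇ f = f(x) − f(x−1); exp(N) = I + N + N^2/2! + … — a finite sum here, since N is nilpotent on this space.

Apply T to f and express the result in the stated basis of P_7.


the image equals g(x) = -(1/2)x^6 - 3x^5 - 20x^4 - (280/3)x^3 - (4925/18)x^2 - (13967/27)x - 37660/81

order-1 term: -3x^5 - (25/2)x^4 - (100/3)x^3 - (515/18)x^2 - (416/27)x - 479/162
order-2 term: -(15/2)x^4 - 50x^3 - (325/2)x^2 - (2015/9)x - 6407/54
order-3 term: -10x^3 - 75x^2 - 225x - 230
order-4 term: -(15/2)x^2 - 50x - 575/6
order-5 term: -3x - 25/2
order-6 term: -1/2
the series for exp(Δ ∘ D + E_{-2/3} ∘ Δ) f terminates at order 6
exp(Δ ∘ D + E_{-2/3} ∘ Δ) f = -(1/2)x^6 - 3x^5 - 20x^4 - (280/3)x^3 - (4925/18)x^2 - (13967/27)x - 37660/81


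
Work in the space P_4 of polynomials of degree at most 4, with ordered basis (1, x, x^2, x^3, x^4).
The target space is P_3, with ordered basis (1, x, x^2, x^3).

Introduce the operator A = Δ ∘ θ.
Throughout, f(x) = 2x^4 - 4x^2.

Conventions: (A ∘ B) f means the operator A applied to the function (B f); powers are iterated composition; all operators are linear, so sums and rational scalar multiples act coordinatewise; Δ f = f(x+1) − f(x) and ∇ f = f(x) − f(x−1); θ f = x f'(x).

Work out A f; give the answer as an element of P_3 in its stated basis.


θ f = 8x^4 - 8x^2
Δ θ f = 32x^3 + 48x^2 + 16x

the image equals g(x) = 32x^3 + 48x^2 + 16x


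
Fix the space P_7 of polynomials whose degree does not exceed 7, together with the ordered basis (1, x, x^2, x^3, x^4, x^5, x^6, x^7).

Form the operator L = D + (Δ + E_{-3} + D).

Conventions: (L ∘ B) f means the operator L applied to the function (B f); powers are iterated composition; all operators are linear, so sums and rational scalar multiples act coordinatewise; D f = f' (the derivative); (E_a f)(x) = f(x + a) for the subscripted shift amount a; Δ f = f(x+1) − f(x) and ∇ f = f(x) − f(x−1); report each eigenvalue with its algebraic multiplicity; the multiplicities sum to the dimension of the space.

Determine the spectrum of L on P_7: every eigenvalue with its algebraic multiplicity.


λ = 1 (multiplicity 8)

image of 1: 1
image of x: x
image of x^2: x^2 + 10
image of x^3: x^3 + 30x - 26
image of x^4: x^4 + 60x^2 - 104x + 82
image of x^5: x^5 + 100x^3 - 260x^2 + 410x - 242
image of x^6: x^6 + 150x^4 - 520x^3 + 1230x^2 - 1452x + 730
image of x^7: x^7 + 210x^5 - 910x^4 + 2870x^3 - 5082x^2 + 5110x - 2186
the matrix is upper triangular; its diagonal is (1, 1, 1, 1, 1, 1, 1, 1)
for a triangular matrix the eigenvalues are the diagonal entries, with algebraic multiplicity their repetition count


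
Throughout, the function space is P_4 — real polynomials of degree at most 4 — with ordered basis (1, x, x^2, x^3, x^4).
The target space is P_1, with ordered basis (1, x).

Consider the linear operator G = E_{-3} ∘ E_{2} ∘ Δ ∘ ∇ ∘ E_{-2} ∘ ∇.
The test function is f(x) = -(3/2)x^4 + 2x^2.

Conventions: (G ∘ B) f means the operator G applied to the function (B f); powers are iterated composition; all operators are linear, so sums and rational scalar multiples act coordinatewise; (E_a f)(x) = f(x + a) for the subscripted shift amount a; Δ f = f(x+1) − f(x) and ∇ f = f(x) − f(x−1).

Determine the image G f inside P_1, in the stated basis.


the image equals g(x) = -36x + 126

∇ f = -6x^3 + 9x^2 - 2x - 1/2
E_{-2} ∇ f = -6x^3 + 45x^2 - 110x + 175/2
∇ E_{-2} ∇ f = -18x^2 + 108x - 161
Δ ∇ E_{-2} ∇ f = -36x + 90
E_{2} (Δ ∘ ∇ ∘ E_{-2}) ∇ f = -36x + 18
E_{-3} E_{2} (Δ ∘ ∇ ∘ E_{-2}) ∇ f = -36x + 126


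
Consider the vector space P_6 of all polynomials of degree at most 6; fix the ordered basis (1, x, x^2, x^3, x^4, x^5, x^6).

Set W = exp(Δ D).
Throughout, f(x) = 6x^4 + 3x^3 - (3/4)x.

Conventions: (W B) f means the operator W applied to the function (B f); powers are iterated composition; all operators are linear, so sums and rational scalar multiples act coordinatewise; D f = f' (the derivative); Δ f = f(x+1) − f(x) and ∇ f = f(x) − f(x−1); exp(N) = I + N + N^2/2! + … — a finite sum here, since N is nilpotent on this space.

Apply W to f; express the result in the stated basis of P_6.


g(x) = 6x^4 + 3x^3 + 72x^2 + (357/4)x + 105

order-1 term: 72x^2 + 90x + 33
order-2 term: 72
the series for exp(Δ D) f terminates at order 2
exp(Δ D) f = 6x^4 + 3x^3 + 72x^2 + (357/4)x + 105


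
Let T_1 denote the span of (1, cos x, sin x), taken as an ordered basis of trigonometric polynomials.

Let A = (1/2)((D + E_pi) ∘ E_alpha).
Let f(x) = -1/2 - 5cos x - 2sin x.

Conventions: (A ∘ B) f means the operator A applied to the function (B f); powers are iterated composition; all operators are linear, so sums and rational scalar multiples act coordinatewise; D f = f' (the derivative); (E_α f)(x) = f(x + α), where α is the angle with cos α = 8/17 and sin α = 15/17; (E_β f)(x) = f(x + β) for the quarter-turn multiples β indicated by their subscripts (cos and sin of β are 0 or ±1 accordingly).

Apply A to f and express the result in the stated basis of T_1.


E_alpha f = -1/2 - (70/17)cos x + (59/17)sin x
D E_alpha f = (59/17)cos x + (70/17)sin x
E_pi E_alpha f = -1/2 + (70/17)cos x - (59/17)sin x
(D + E_pi) E_alpha f = -1/2 + (129/17)cos x + (11/17)sin x
((1/2)((D + E_pi) ∘ E_alpha)) f = -1/4 + (129/34)cos x + (11/34)sin x

g(x) = -1/4 + (129/34)cos x + (11/34)sin x


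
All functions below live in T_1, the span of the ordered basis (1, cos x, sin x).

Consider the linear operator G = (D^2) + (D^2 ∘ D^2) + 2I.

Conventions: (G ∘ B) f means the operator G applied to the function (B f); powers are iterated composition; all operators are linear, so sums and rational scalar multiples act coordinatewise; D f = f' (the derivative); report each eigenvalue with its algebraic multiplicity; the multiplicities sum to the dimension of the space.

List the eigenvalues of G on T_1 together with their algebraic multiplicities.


λ = 2 (multiplicity 3)

image of 1: 2
image of cos x: 2cos x
image of sin x: 2sin x
the matrix is diagonal; its diagonal is (2, 2, 2)
for a triangular matrix the eigenvalues are the diagonal entries, with algebraic multiplicity their repetition count


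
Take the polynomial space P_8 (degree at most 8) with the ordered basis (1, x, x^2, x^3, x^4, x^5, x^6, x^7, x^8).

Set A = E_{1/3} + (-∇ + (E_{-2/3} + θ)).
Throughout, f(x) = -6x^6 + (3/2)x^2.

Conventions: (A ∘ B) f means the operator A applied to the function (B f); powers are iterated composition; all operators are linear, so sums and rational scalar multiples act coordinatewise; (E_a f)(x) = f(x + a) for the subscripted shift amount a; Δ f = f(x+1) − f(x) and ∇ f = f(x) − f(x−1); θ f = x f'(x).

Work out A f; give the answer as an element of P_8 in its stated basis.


E_{1/3} f = -6x^6 - 12x^5 - 10x^4 - (40/9)x^3 + (7/18)x^2 + (23/27)x + 77/486
∇ f = -36x^5 + 90x^4 - 120x^3 + 90x^2 - 33x + 9/2
(-∇) f = 36x^5 - 90x^4 + 120x^3 - 90x^2 + 33x - 9/2
E_{-2/3} f = -6x^6 + 24x^5 - 40x^4 + (320/9)x^3 - (293/18)x^2 + (74/27)x + 34/243
θ f = -36x^6 + 3x^2
(E_{-2/3} + θ) f = -42x^6 + 24x^5 - 40x^4 + (320/9)x^3 - (239/18)x^2 + (74/27)x + 34/243
(-∇ + (E_{-2/3} + θ)) f = -42x^6 + 60x^5 - 130x^4 + (1400/9)x^3 - (1859/18)x^2 + (965/27)x - 2119/486
(E_{1/3} + (-∇ + (E_{-2/3} + θ))) f = -48x^6 + 48x^5 - 140x^4 + (1360/9)x^3 - (926/9)x^2 + (988/27)x - 1021/243

the result is g(x) = -48x^6 + 48x^5 - 140x^4 + (1360/9)x^3 - (926/9)x^2 + (988/27)x - 1021/243


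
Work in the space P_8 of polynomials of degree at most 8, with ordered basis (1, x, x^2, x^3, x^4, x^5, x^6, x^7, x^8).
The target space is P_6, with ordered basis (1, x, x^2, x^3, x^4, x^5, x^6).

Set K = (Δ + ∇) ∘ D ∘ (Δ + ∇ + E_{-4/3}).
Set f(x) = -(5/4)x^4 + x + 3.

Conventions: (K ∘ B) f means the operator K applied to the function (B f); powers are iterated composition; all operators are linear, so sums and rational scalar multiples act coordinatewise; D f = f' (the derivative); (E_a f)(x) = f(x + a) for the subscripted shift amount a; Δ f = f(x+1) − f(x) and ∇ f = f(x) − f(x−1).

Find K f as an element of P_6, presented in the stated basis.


the image equals g(x) = -30x^2 - 40x - 190/3

Δ f = -5x^3 - (15/2)x^2 - 5x - 1/4
∇ f = -5x^3 + (15/2)x^2 - 5x + 9/4
E_{-4/3} f = -(5/4)x^4 + (20/3)x^3 - (40/3)x^2 + (347/27)x - 185/81
(Δ + ∇ + E_{-4/3}) f = -(5/4)x^4 - (10/3)x^3 - (40/3)x^2 + (77/27)x - 23/81
D (Δ + ∇ + E_{-4/3}) f = -5x^3 - 10x^2 - (80/3)x + 77/27
Δ (D ∘ (Δ + ∇ + E_{-4/3})) f = -15x^2 - 35x - 125/3
∇ (D ∘ (Δ + ∇ + E_{-4/3})) f = -15x^2 - 5x - 65/3
(Δ + ∇) (D ∘ (Δ + ∇ + E_{-4/3})) f = -30x^2 - 40x - 190/3


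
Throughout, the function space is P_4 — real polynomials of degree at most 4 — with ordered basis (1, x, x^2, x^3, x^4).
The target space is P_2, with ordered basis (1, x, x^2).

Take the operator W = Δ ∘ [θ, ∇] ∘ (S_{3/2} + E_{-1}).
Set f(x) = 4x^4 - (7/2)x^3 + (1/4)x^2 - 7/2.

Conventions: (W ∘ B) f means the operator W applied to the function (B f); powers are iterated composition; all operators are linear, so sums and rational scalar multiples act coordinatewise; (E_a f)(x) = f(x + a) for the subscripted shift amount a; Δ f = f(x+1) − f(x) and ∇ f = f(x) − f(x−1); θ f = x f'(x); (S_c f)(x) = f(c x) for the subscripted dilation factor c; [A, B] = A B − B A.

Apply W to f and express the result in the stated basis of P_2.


S_{3/2} f = (81/4)x^4 - (189/16)x^3 + (9/16)x^2 - 7/2
E_{-1} f = 4x^4 - (39/2)x^3 + (139/4)x^2 - 27x + 17/4
(S_{3/2} + E_{-1}) f = (97/4)x^4 - (501/16)x^3 + (565/16)x^2 - 27x + 3/4
∇ (S_{3/2} + E_{-1}) f = 97x^3 - (3831/16)x^2 + (4185/16)x - 943/8
θ ∇ (S_{3/2} + E_{-1}) f = 291x^3 - (3831/8)x^2 + (4185/16)x
θ (S_{3/2} + E_{-1}) f = 97x^4 - (1503/16)x^3 + (565/8)x^2 - 27x
∇ θ (S_{3/2} + E_{-1}) f = 388x^3 - (13821/16)x^2 + (12977/16)x - 4617/16
[θ, ∇] (S_{3/2} + E_{-1}) f = -97x^3 + (6159/16)x^2 - (1099/2)x + 4617/16
Δ [θ, ∇] (S_{3/2} + E_{-1}) f = -291x^2 + (3831/8)x - 4185/16

the result is g(x) = -291x^2 + (3831/8)x - 4185/16


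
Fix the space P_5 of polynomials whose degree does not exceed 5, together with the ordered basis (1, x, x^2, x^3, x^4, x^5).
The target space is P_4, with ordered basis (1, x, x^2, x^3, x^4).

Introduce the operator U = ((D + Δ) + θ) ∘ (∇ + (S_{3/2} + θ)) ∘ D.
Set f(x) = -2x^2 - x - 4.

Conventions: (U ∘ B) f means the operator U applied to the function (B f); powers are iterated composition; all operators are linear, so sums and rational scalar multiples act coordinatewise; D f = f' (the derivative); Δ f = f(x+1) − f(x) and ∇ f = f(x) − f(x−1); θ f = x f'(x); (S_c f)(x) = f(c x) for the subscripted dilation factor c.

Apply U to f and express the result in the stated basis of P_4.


D f = -4x - 1
∇ D f = -4
S_{3/2} D f = -6x - 1
θ D f = -4x
(S_{3/2} + θ) D f = -10x - 1
(∇ + (S_{3/2} + θ)) D f = -10x - 5
D (∇ + (S_{3/2} + θ)) D f = -10
Δ (∇ + (S_{3/2} + θ)) D f = -10
(D + Δ) (∇ + (S_{3/2} + θ)) D f = -20
θ (∇ + (S_{3/2} + θ)) D f = -10x
((D + Δ) + θ) (∇ + (S_{3/2} + θ)) D f = -10x - 20

the image equals g(x) = -10x - 20


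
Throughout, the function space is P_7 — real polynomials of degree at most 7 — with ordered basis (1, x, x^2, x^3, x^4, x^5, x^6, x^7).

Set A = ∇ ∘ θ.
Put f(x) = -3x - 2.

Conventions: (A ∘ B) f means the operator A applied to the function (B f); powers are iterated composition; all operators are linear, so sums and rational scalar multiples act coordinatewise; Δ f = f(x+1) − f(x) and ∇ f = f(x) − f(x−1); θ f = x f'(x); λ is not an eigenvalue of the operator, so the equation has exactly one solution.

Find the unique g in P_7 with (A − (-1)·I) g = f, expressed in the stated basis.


the result is g(x) = -3x + 1

write g with unknown coordinates in the stated basis and equate coefficients in (A − (-1)·I) g = f
solving from the highest basis element down gives g = -3x + 1
check: A g = -3
so A g − (-1)·g = -3x - 2 = f ✓


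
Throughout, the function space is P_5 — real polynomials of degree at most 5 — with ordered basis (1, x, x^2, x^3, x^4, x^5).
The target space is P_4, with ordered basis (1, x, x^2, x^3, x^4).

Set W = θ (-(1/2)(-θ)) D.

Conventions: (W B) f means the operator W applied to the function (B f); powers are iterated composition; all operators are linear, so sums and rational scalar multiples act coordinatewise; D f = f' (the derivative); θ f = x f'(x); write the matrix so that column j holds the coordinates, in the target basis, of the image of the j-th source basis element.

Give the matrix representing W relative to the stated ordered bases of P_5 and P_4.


image of 1: 0
image of x: 0
image of x^2: x
image of x^3: 6x^2
image of x^4: 18x^3
image of x^5: 40x^4
each image's coordinates form column j of the matrix

the matrix is [[0, 0, 0, 0, 0, 0]; [0, 0, 1, 0, 0, 0]; [0, 0, 0, 6, 0, 0]; [0, 0, 0, 0, 18, 0]; [0, 0, 0, 0, 0, 40]] (rows listed top to bottom)


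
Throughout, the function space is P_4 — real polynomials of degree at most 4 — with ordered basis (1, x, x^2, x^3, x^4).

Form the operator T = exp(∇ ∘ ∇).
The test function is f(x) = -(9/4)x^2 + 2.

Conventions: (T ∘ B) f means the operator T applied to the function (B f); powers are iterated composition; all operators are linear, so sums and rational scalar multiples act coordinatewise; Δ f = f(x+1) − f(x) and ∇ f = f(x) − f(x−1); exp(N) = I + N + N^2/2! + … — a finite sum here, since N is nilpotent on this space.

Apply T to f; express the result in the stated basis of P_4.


the image equals g(x) = -(9/4)x^2 - 5/2

order-1 term: -9/2
the series for exp(∇ ∘ ∇) f terminates at order 1
exp(∇ ∘ ∇) f = -(9/4)x^2 - 5/2


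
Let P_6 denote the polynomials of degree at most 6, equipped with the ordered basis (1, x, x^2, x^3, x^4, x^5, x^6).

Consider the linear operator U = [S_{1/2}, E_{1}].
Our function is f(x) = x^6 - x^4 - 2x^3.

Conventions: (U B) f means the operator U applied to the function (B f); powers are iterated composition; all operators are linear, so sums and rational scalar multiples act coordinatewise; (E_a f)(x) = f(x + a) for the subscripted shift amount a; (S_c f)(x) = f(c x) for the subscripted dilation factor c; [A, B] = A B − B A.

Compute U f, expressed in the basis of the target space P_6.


E_{1} f = x^6 + 6x^5 + 14x^4 + 14x^3 + 3x^2 - 4x - 2
S_{1/2} E_{1} f = (1/64)x^6 + (3/16)x^5 + (7/8)x^4 + (7/4)x^3 + (3/4)x^2 - 2x - 2
S_{1/2} f = (1/64)x^6 - (1/16)x^4 - (1/4)x^3
E_{1} S_{1/2} f = (1/64)x^6 + (3/32)x^5 + (11/64)x^4 - (3/16)x^3 - (57/64)x^2 - (29/32)x - 19/64
[S_{1/2}, E_{1}] f = (3/32)x^5 + (45/64)x^4 + (31/16)x^3 + (105/64)x^2 - (35/32)x - 109/64

the result is g(x) = (3/32)x^5 + (45/64)x^4 + (31/16)x^3 + (105/64)x^2 - (35/32)x - 109/64


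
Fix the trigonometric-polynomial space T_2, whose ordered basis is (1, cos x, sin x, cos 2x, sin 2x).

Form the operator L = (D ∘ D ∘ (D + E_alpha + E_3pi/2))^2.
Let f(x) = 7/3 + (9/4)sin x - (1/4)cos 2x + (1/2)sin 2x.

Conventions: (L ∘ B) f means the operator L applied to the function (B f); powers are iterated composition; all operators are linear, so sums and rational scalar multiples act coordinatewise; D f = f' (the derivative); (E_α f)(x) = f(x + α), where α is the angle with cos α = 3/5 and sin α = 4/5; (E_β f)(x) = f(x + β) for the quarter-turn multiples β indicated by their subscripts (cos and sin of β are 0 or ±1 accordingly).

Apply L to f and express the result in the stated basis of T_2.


the image equals g(x) = (54/25)cos x - (63/100)sin x - (4016/125)cos 2x - (10912/125)sin 2x

D f = (9/4)cos x + cos 2x + (1/2)sin 2x
E_alpha f = 7/3 + (9/5)cos x + (27/20)sin x + (11/20)cos 2x + (1/10)sin 2x
E_3pi/2 f = 7/3 - (9/4)cos x + (1/4)cos 2x - (1/2)sin 2x
(D + E_alpha + E_3pi/2) f = 14/3 + (9/5)cos x + (27/20)sin x + (9/5)cos 2x + (1/10)sin 2x
D (D + E_alpha + E_3pi/2) f = (27/20)cos x - (9/5)sin x + (1/5)cos 2x - (18/5)sin 2x
D D (D + E_alpha + E_3pi/2) f = -(9/5)cos x - (27/20)sin x - (36/5)cos 2x - (2/5)sin 2x
D (D ∘ D ∘ (D + E_alpha + E_3pi/2)) f = -(27/20)cos x + (9/5)sin x - (4/5)cos 2x + (72/5)sin 2x
E_alpha (D ∘ D ∘ (D + E_alpha + E_3pi/2)) f = -(54/25)cos x + (63/100)sin x + (204/125)cos 2x + (878/125)sin 2x
E_3pi/2 (D ∘ D ∘ (D + E_alpha + E_3pi/2)) f = (27/20)cos x - (9/5)sin x + (36/5)cos 2x + (2/5)sin 2x
(D + E_alpha + E_3pi/2) (D ∘ D ∘ (D + E_alpha + E_3pi/2)) f = -(54/25)cos x + (63/100)sin x + (1004/125)cos 2x + (2728/125)sin 2x
D (D + E_alpha + E_3pi/2) (D ∘ D ∘ (D + E_alpha + E_3pi/2)) f = (63/100)cos x + (54/25)sin x + (5456/125)cos 2x - (2008/125)sin 2x
D D (D + E_alpha + E_3pi/2) (D ∘ D ∘ (D + E_alpha + E_3pi/2)) f = (54/25)cos x - (63/100)sin x - (4016/125)cos 2x - (10912/125)sin 2x


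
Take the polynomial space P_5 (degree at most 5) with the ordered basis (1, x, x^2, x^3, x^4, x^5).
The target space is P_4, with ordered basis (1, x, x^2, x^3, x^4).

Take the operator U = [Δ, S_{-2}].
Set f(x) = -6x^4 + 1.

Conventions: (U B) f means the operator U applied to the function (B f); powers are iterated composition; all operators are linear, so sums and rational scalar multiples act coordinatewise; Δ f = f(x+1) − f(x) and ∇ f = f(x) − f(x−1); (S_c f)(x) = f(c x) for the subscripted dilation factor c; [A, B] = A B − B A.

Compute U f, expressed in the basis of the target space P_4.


S_{-2} f = -96x^4 + 1
Δ S_{-2} f = -384x^3 - 576x^2 - 384x - 96
Δ f = -24x^3 - 36x^2 - 24x - 6
S_{-2} Δ f = 192x^3 - 144x^2 + 48x - 6
[Δ, S_{-2}] f = -576x^3 - 432x^2 - 432x - 90

the image equals g(x) = -576x^3 - 432x^2 - 432x - 90


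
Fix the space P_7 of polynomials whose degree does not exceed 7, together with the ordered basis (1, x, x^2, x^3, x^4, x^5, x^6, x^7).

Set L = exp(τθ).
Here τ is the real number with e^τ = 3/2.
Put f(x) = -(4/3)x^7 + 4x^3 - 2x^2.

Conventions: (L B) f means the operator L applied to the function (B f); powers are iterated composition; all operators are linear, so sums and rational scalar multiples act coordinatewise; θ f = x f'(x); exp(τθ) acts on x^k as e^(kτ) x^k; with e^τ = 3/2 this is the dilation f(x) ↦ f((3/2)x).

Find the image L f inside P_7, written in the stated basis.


the result is g(x) = -(729/32)x^7 + (27/2)x^3 - (9/2)x^2

exp(τθ) x^k = e^(kτ) x^k; with e^τ = 3/2 this sends x^k to (3/2)^k x^k
x^2 ↦ 9/4 x^2
x^3 ↦ 27/8 x^3
x^7 ↦ 2187/128 x^7
applying this coordinatewise to f: exp(τθ) f = -(729/32)x^7 + (27/2)x^3 - (9/2)x^2


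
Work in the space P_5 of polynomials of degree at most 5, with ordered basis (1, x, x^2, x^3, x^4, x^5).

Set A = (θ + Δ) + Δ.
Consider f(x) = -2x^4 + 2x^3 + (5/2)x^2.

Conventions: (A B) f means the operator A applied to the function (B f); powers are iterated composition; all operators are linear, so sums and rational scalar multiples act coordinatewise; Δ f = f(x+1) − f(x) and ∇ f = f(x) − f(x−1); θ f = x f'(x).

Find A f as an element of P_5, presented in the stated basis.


the result is g(x) = -8x^4 - 10x^3 - 7x^2 + 6x + 5

θ f = -8x^4 + 6x^3 + 5x^2
Δ f = -8x^3 - 6x^2 + 3x + 5/2
(θ + Δ) f = -8x^4 - 2x^3 - x^2 + 3x + 5/2
Δ f = -8x^3 - 6x^2 + 3x + 5/2
((θ + Δ) + Δ) f = -8x^4 - 10x^3 - 7x^2 + 6x + 5


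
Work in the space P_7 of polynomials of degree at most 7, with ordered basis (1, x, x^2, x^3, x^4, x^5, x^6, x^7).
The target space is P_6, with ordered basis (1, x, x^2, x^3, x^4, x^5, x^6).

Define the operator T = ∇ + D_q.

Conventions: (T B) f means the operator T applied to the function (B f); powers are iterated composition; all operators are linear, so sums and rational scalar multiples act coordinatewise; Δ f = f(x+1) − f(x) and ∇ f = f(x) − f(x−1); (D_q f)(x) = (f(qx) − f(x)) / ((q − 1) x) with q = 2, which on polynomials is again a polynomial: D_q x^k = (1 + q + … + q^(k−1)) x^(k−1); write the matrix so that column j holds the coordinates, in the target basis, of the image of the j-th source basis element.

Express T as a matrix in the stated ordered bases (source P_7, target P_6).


image of 1: 0
image of x: 2
image of x^2: 5x - 1
image of x^3: 10x^2 - 3x + 1
image of x^4: 19x^3 - 6x^2 + 4x - 1
image of x^5: 36x^4 - 10x^3 + 10x^2 - 5x + 1
image of x^6: 69x^5 - 15x^4 + 20x^3 - 15x^2 + 6x - 1
image of x^7: 134x^6 - 21x^5 + 35x^4 - 35x^3 + 21x^2 - 7x + 1
each image's coordinates form column j of the matrix

the matrix is [[0, 2, -1, 1, -1, 1, -1, 1]; [0, 0, 5, -3, 4, -5, 6, -7]; [0, 0, 0, 10, -6, 10, -15, 21]; [0, 0, 0, 0, 19, -10, 20, -35]; [0, 0, 0, 0, 0, 36, -15, 35]; [0, 0, 0, 0, 0, 0, 69, -21]; [0, 0, 0, 0, 0, 0, 0, 134]] (rows listed top to bottom)


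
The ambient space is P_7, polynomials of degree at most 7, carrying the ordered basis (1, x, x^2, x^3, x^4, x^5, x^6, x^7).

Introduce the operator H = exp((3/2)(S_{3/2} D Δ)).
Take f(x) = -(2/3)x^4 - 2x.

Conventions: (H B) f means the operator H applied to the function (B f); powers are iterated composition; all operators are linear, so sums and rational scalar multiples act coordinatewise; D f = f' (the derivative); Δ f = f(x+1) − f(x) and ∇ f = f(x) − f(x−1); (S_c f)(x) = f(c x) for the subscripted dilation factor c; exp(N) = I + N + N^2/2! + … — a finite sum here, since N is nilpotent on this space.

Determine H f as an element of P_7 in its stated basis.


g(x) = -(2/3)x^4 - 27x^2 - 20x - 89/2

order-1 term: -27x^2 - 18x - 4
order-2 term: -81/2
the series for exp((3/2)(S_{3/2} D Δ)) f terminates at order 2
exp((3/2)(S_{3/2} D Δ)) f = -(2/3)x^4 - 27x^2 - 20x - 89/2


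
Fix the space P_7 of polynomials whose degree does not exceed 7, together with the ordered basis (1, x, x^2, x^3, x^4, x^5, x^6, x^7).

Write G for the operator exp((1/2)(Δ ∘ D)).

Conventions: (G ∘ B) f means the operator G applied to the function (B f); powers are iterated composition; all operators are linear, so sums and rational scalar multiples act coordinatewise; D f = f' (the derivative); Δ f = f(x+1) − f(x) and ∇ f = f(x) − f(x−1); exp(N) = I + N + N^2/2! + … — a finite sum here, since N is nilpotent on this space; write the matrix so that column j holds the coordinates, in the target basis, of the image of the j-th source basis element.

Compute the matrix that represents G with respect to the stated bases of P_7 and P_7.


image of 1: 1
image of x: x
image of x^2: x^2 + 1
image of x^3: x^3 + 3x + 3/2
image of x^4: x^4 + 6x^2 + 6x + 5
image of x^5: x^5 + 10x^3 + 15x^2 + 25x + 35/2
image of x^6: x^6 + 15x^4 + 30x^3 + 75x^2 + 105x + 141/2
image of x^7: x^7 + 21x^5 + (105/2)x^4 + 175x^3 + (735/2)x^2 + (987/2)x + 637/2
each image's coordinates form column j of the matrix

the matrix is [[1, 0, 1, 3/2, 5, 35/2, 141/2, 637/2]; [0, 1, 0, 3, 6, 25, 105, 987/2]; [0, 0, 1, 0, 6, 15, 75, 735/2]; [0, 0, 0, 1, 0, 10, 30, 175]; [0, 0, 0, 0, 1, 0, 15, 105/2]; [0, 0, 0, 0, 0, 1, 0, 21]; [0, 0, 0, 0, 0, 0, 1, 0]; [0, 0, 0, 0, 0, 0, 0, 1]] (rows listed top to bottom)


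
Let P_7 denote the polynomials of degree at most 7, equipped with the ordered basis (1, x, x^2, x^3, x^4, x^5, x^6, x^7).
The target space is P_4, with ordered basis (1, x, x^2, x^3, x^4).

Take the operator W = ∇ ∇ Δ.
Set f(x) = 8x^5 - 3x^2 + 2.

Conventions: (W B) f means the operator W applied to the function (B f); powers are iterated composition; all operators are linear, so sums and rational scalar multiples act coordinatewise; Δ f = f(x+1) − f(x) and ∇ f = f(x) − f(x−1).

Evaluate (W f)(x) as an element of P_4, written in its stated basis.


the image equals g(x) = 480x^2 - 480x + 240

Δ f = 40x^4 + 80x^3 + 80x^2 + 34x + 5
∇ Δ f = 160x^3 + 80x - 6
∇ ∇ Δ f = 480x^2 - 480x + 240
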